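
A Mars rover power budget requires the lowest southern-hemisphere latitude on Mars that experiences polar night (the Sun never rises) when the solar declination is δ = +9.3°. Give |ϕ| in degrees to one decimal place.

|ϕ| = 80.7°

Polar night requires cos h₀ = −tan ϕ tan δ ≥ 1, i.e. tan ϕ tan δ ≤ −1.
The boundary is |tan ϕ| · |tan δ| = 1, so |ϕ| = 90° − |δ| = 90° − 9.3° = 80.7° in the southern hemisphere.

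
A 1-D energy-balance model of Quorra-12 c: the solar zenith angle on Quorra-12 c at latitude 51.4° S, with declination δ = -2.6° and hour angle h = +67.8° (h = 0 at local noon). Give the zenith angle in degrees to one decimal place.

θ_z = 74.3°

cos θ_z = sin ϕ sin δ + cos ϕ cos δ cos h = 0.035452 + 0.235484 = 0.270936.
θ_z = arccos(0.270936) = 74.3°.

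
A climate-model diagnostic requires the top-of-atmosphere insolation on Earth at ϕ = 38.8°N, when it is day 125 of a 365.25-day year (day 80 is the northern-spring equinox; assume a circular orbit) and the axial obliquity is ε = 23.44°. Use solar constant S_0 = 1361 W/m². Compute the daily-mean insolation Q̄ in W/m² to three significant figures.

Q̄ ≈ 452 W/m²

Solar longitude: L_s = 360° × (125 − 80)/365.25 = 44.353°.
sin δ = sin 23.44° × sin 44.353° = 0.27809, so δ = +16.146°.
cos h₀ = −tan(+38.8°) tan(+16.146°) = -0.2328, h₀ = 1.8057 rad.
Bracket: h₀ sin ϕ sin δ + cos ϕ cos δ sin h₀ = 1.8057×0.62660×0.27809 + 0.77934×0.96056×0.97253 = 0.314645 + 0.728039 = 1.042684.
Q̄ = (S_0/π) × [bracket] = (1361/π) × 1.042684 = 451.7 W/m².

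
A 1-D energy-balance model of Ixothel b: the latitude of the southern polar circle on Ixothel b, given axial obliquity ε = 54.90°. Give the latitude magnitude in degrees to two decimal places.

35.10°

The polar circle is the lowest latitude that experiences at least one full rotation of continuous darkness at the northern-summer solstice; it lies at |φ| = 90° − ε = 90° − 54.90° = 35.10°.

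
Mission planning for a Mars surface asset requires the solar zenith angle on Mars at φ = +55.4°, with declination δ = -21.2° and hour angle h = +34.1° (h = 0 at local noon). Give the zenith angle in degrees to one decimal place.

θ_z = 81.9°

cos θ_z = sin φ sin δ + cos φ cos δ cos h = -0.297666 + 0.438387 = 0.140721.
θ_z = arccos(0.140721) = 81.9°.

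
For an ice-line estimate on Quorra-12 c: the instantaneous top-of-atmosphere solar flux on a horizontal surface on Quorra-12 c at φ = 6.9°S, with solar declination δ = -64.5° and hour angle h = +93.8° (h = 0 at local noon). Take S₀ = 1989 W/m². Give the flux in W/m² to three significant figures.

159 W/m²

cos θ_z = sin φ sin δ + cos φ cos δ cos h = 0.108434 + -0.028325 = 0.080109.
Flux = S₀ · cos θ_z = 1989 × 0.080109 = 159.3 W/m².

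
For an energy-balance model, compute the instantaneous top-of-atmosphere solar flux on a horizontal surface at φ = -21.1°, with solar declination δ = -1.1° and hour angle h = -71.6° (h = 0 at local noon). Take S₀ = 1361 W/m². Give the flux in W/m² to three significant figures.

410 W/m²

cos θ_z = sin φ sin δ + cos φ cos δ cos h = 0.006911 + 0.294432 = 0.301343.
Flux = S₀ · cos θ_z = 1361 × 0.301343 = 410.1 W/m².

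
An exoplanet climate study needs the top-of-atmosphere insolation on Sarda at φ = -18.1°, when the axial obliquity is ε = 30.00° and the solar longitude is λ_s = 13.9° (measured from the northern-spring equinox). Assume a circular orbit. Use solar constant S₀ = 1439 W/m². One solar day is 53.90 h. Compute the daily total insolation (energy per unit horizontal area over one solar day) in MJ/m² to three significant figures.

Solar declination: sin δ = sin ε · sin λ_s = sin 30.00° × sin 13.9° = 0.12011, so δ = +6.899°.
cos H₀ = −tan(-18.1°) tan(+6.899°) = 0.0395, H₀ = 1.5312 rad.
Bracket: H₀ sin φ sin δ + cos φ cos δ sin H₀ = 1.5312×-0.31068×0.12011 + 0.95052×0.99276×0.99922 = -0.057138 + 0.942902 = 0.885764.
Q̄ = (S₀/π) × [bracket] = (1439/π) × 0.885764 = 405.72 W/m².
Daily total = Q̄ × 53.90 h × 3600 s/h = 405.72 × 53.90 × 3600 / 10⁶ = 78.73 MJ/m².

78.7 MJ/m²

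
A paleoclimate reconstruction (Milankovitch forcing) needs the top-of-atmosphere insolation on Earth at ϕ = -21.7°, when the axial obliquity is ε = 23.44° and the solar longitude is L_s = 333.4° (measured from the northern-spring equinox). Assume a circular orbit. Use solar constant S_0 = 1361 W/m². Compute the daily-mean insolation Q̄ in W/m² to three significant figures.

Q̄ ≈ 442 W/m²

Solar declination: sin δ = sin ε · sin L_s = sin 23.44° × sin 333.4° = -0.17811, so δ = -10.260°.
cos h₀ = −tan(-21.7°) tan(-10.260°) = -0.0720, h₀ = 1.6429 rad.
Bracket: h₀ sin ϕ sin δ + cos ϕ cos δ sin h₀ = 1.6429×-0.36975×-0.17811 + 0.92913×0.98401×0.99740 = 0.108195 + 0.911896 = 1.020091.
Q̄ = (S_0/π) × [bracket] = (1361/π) × 1.020091 = 441.9 W/m².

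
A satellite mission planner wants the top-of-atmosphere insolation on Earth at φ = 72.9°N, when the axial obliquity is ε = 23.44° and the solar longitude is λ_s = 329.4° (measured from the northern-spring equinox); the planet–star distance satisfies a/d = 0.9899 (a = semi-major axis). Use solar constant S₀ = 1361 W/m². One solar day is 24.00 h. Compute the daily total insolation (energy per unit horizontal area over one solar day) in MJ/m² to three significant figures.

Solar declination: sin δ = sin ε · sin λ_s = sin 23.44° × sin 329.4° = -0.20249, so δ = -11.683°.
cos H₀ = −tan(+72.9°) tan(-11.683°) = 0.6721, H₀ = 0.8337 rad.
Bracket: H₀ sin φ sin δ + cos φ cos δ sin H₀ = 0.8337×0.95579×-0.20249 + 0.29404×0.97928×0.74043 = -0.161353 + 0.213205 = 0.051852.
Inverse-square distance factor (a/d)² = 0.9899² = 0.979902.
Q̄ = (S₀/π) × 0.979902 × [bracket] = (1361/π) × 0.979902 × 0.051852 = 22.012 W/m².
Daily total = Q̄ × 24.00 h × 3600 s/h = 22.012 × 24.00 × 3600 / 10⁶ = 1.902 MJ/m².

1.90 MJ/m²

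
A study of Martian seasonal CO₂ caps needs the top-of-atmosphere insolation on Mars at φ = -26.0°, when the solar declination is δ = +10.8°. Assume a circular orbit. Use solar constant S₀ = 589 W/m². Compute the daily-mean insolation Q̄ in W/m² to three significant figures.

cos H₀ = −tan(-26.0°) tan(+10.800°) = 0.0930, H₀ = 1.4776 rad.
Bracket: H₀ sin φ sin δ + cos φ cos δ sin H₀ = 1.4776×-0.43837×0.18738 + 0.89879×0.98229×0.99566 = -0.121373 + 0.879041 = 0.757668.
Q̄ = (S₀/π) × [bracket] = (589/π) × 0.757668 = 142.1 W/m².

Q̄ ≈ 142 W/m²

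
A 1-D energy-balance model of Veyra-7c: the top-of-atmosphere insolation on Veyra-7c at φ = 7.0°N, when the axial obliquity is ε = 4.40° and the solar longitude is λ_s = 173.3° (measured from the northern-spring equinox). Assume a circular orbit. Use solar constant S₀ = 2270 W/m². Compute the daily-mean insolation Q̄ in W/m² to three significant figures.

Solar declination: sin δ = sin ε · sin λ_s = sin 4.40° × sin 173.3° = 0.00895, so δ = +0.513°.
cos H₀ = −tan(+7.0°) tan(+0.513°) = -0.0011, H₀ = 1.5719 rad.
Bracket: H₀ sin φ sin δ + cos φ cos δ sin H₀ = 1.5719×0.12187×0.00895 + 0.99255×0.99996×1.00000 = 0.001715 + 0.992510 = 0.994225.
Q̄ = (S₀/π) × [bracket] = (2270/π) × 0.994225 = 718.4 W/m².

Q̄ ≈ 718 W/m²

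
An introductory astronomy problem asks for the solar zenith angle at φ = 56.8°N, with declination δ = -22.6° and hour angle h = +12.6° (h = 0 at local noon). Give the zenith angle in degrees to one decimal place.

cos θ_z = sin φ sin δ + cos φ cos δ cos h = -0.321565 + 0.493342 = 0.171777.
θ_z = arccos(0.171777) = 80.1°.

θ_z = 80.1°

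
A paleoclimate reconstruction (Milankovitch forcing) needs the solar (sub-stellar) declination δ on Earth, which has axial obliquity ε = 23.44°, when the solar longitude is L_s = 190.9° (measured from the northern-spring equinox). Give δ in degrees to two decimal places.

δ = -4.31°

sin δ = sin ε · sin L_s = sin 23.44° × sin 190.9° = -0.075220.
δ = arcsin(-0.075220) = -4.31°.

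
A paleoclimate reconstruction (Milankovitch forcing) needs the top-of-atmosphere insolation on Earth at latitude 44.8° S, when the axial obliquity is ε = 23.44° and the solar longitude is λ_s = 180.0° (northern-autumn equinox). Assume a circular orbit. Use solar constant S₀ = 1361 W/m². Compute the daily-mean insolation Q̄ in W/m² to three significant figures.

Solar declination: sin δ = sin ε · sin λ_s = sin 23.44° × sin 180.0° = 0.00000, so δ = +0.000°.
cos H₀ = −tan(-44.8°) tan(+0.000°) = 0.0000, H₀ = 1.5708 rad.
Bracket: H₀ sin φ sin δ + cos φ cos δ sin H₀ = 1.5708×-0.70463×0.00000 + 0.70957×1.00000×1.00000 = -0.000000 + 0.709570 = 0.709570.
Q̄ = (S₀/π) × [bracket] = (1361/π) × 0.709570 = 307.4 W/m².

Q̄ ≈ 307 W/m²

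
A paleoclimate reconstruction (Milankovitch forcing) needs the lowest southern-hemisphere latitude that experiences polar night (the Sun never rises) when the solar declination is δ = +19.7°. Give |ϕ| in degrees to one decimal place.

Polar night requires cos h₀ = −tan ϕ tan δ ≥ 1, i.e. tan ϕ tan δ ≤ −1.
The boundary is |tan ϕ| · |tan δ| = 1, so |ϕ| = 90° − |δ| = 90° − 19.7° = 70.3° in the southern hemisphere.

|ϕ| = 70.3°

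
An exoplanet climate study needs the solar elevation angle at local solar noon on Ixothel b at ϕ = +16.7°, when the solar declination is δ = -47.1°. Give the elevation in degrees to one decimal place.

At local noon the hour angle is zero, so the zenith angle equals |ϕ − δ| = |+16.7° − (-47.100°)| = 63.800°.
Elevation = 90° − 63.800° = 26.2°.

26.2°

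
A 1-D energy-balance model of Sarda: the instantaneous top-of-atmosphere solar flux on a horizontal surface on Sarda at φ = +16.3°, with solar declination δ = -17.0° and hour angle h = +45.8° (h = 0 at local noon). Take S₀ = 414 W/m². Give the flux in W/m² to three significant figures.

cos θ_z = sin φ sin δ + cos φ cos δ cos h = -0.082059 + 0.639904 = 0.557845.
Flux = S₀ · cos θ_z = 414 × 0.557845 = 230.9 W/m².

231 W/m²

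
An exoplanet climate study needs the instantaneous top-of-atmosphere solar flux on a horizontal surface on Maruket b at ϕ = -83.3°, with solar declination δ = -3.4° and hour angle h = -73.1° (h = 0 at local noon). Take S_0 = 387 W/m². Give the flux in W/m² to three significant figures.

cos θ_z = sin ϕ sin δ + cos ϕ cos δ cos h = 0.058901 + 0.033857 = 0.092758.
Flux = S_0 · cos θ_z = 387 × 0.092758 = 35.90 W/m².

35.9 W/m²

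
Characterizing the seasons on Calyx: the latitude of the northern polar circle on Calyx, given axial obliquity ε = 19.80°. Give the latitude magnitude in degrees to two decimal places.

70.20°

The polar circle is the lowest latitude that experiences at least one full rotation of continuous daylight at the northern-summer solstice; it lies at |φ| = 90° − ε = 90° − 19.80° = 70.20°.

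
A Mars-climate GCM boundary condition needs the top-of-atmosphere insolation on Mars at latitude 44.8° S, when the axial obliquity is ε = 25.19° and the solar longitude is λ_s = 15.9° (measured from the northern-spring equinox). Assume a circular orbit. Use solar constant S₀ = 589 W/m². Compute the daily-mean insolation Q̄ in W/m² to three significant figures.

Solar declination: sin δ = sin ε · sin λ_s = sin 25.19° × sin 15.9° = 0.11660, so δ = +6.696°.
cos H₀ = −tan(-44.8°) tan(+6.696°) = 0.1166, H₀ = 1.4539 rad.
Bracket: H₀ sin φ sin δ + cos φ cos δ sin H₀ = 1.4539×-0.70463×0.11660 + 0.70957×0.99318×0.99318 = -0.119452 + 0.699924 = 0.580472.
Q̄ = (S₀/π) × [bracket] = (589/π) × 0.580472 = 108.8 W/m².

Q̄ ≈ 109 W/m²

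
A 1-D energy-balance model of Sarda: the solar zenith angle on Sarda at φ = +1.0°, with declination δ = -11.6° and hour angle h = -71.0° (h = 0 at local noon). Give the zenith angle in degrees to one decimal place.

cos θ_z = sin φ sin δ + cos φ cos δ cos h = -0.003509 + 0.318870 = 0.315361.
θ_z = arccos(0.315361) = 71.6°.

θ_z = 71.6°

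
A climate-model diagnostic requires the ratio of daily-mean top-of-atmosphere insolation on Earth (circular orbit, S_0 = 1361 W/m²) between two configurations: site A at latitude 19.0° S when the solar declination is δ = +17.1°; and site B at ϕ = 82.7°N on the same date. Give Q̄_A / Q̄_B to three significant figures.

Q̄_A / Q̄_B ≈ 0.828

— Configuration A (ϕ=-19.0°):
cos h₀ = −tan(-19.0°) tan(+17.100°) = 0.1059, h₀ = 1.4647 rad.
Bracket: h₀ sin ϕ sin δ + cos ϕ cos δ sin h₀ = 1.4647×-0.32557×0.29404 + 0.94552×0.95579×0.99437 = -0.140217 + 0.898631 = 0.758414.
Q̄ = (S_0/π) × [bracket] = (1361/π) × 0.758414 = 328.56 W/m².
— Configuration B (ϕ=+82.7°):
cos h₀ = −tan(+82.7°) tan(+17.100°) = -2.4015 ≤ −1 ⇒ polar day, h₀ = π.
Bracket: h₀ sin ϕ sin δ + cos ϕ cos δ sin h₀ = 3.1416×0.99189×0.29404 + 0.12706×0.95579×0.00000 = 0.916264 + 0.000000 = 0.916264.
Q̄ = (S_0/π) × [bracket] = (1361/π) × 0.916264 = 396.94 W/m².
Ratio Q̄_A / Q̄_B = 328.56 / 396.94 = 0.8277.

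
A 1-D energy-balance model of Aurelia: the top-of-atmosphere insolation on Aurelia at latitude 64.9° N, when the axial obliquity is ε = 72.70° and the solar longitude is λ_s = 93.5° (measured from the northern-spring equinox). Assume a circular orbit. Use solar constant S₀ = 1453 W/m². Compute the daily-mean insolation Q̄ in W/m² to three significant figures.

Solar declination: sin δ = sin ε · sin λ_s = sin 72.70° × sin 93.5° = 0.95298, so δ = +72.360°.
cos H₀ = −tan(+64.9°) tan(+72.360°) = -6.7134 ≤ −1 ⇒ polar day, H₀ = π.
Bracket: H₀ sin φ sin δ + cos φ cos δ sin H₀ = 3.1416×0.90557×0.95298 + 0.42420×0.30303×0.00000 = 2.711170 + 0.000000 = 2.711170.
Q̄ = (S₀/π) × [bracket] = (1453/π) × 2.711170 = 1254 W/m².

Q̄ ≈ 1.25e+03 W/m²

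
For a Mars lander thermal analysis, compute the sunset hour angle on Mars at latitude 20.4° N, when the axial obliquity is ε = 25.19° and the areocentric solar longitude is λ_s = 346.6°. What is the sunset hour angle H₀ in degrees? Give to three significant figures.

sin δ = sin 25.19° × sin 346.6° = -0.09864, so δ = -5.661°.
cos H₀ = −tan φ · tan δ = −tan(+20.4°) × tan(-5.661°) = 0.0369, so H₀ = 1.5339 rad = 87.89°.

H₀ = 87.9°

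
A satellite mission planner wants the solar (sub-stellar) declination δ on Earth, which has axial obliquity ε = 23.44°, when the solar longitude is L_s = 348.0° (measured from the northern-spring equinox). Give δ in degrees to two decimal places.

sin δ = sin ε · sin L_s = sin 23.44° × sin 348.0° = -0.082705.
δ = arcsin(-0.082705) = -4.74°.

δ = -4.74°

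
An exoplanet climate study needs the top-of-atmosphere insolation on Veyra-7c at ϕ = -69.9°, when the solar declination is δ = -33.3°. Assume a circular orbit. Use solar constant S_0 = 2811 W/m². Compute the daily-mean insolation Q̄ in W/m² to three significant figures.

cos h₀ = −tan(-69.9°) tan(-33.300°) = -1.7950 ≤ −1 ⇒ polar day, h₀ = π.
Bracket: h₀ sin ϕ sin δ + cos ϕ cos δ sin h₀ = 3.1416×-0.93909×-0.54902 + 0.34366×0.83581×0.00000 = 1.619744 + 0.000000 = 1.619744.
Q̄ = (S_0/π) × [bracket] = (2811/π) × 1.619744 = 1449 W/m².

Q̄ ≈ 1.45e+03 W/m²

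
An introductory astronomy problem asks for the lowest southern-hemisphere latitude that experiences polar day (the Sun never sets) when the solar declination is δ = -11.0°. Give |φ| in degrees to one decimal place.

Polar day requires cos H₀ = −tan φ tan δ ≤ −1, i.e. tan φ tan δ ≥ 1.
The boundary is |tan φ| · |tan δ| = 1, so |φ| = 90° − |δ| = 90° − 11.0° = 79.0° in the southern hemisphere.

|φ| = 79.0°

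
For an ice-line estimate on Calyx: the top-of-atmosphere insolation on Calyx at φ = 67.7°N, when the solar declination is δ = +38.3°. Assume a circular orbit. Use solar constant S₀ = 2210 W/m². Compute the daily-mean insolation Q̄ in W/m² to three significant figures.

cos H₀ = −tan(+67.7°) tan(+38.300°) = -1.9256 ≤ −1 ⇒ polar day, H₀ = π.
Bracket: H₀ sin φ sin δ + cos φ cos δ sin H₀ = 3.1416×0.92521×0.61978 + 0.37946×0.78478×0.00000 = 1.801477 + 0.000000 = 1.801477.
Q̄ = (S₀/π) × [bracket] = (2210/π) × 1.801477 = 1267 W/m².

Q̄ ≈ 1.27e+03 W/m²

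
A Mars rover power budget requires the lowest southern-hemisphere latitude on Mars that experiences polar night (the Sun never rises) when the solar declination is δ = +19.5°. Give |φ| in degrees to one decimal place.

|φ| = 70.5°

Polar night requires cos H₀ = −tan φ tan δ ≥ 1, i.e. tan φ tan δ ≤ −1.
The boundary is |tan φ| · |tan δ| = 1, so |φ| = 90° − |δ| = 90° − 19.5° = 70.5° in the southern hemisphere.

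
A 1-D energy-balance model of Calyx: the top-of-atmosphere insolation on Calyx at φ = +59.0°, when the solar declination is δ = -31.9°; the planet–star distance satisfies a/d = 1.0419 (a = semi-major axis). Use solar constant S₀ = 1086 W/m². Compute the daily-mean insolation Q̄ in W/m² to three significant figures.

cos H₀ = −tan(+59.0°) tan(-31.900°) = 1.0359 ≥ 1 ⇒ polar night, H₀ = 0 and Q̄ = 0.
Inverse-square distance factor (a/d)² = 1.0419² = 1.085556.

Q̄ ≈ 0.00 W/m²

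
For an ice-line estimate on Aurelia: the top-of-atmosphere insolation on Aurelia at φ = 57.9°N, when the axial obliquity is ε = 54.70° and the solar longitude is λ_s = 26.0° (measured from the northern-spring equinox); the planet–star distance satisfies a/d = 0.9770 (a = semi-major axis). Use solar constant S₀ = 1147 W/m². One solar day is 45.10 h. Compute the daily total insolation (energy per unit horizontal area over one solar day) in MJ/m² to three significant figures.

Solar declination: sin δ = sin ε · sin λ_s = sin 54.70° × sin 26.0° = 0.35777, so δ = +20.963°.
cos H₀ = −tan(+57.9°) tan(+20.963°) = -0.6108, H₀ = 2.2278 rad.
Bracket: H₀ sin φ sin δ + cos φ cos δ sin H₀ = 2.2278×0.84712×0.35777 + 0.53140×0.93381×0.79181 = 0.675189 + 0.392917 = 1.068106.
Inverse-square distance factor (a/d)² = 0.9770² = 0.954529.
Q̄ = (S₀/π) × 0.954529 × [bracket] = (1147/π) × 0.954529 × 1.068106 = 372.23 W/m².
Daily total = Q̄ × 45.10 h × 3600 s/h = 372.23 × 45.10 × 3600 / 10⁶ = 60.44 MJ/m².

60.4 MJ/m²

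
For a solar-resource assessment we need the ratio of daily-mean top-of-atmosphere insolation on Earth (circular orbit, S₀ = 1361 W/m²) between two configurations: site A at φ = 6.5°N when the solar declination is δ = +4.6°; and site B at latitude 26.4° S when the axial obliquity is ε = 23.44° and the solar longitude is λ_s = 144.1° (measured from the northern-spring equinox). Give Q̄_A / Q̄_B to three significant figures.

Q̄_A / Q̄_B ≈ 1.41

— Configuration A (φ=+6.5°):
cos H₀ = −tan(+6.5°) tan(+4.600°) = -0.0092, H₀ = 1.5800 rad.
Bracket: H₀ sin φ sin δ + cos φ cos δ sin H₀ = 1.5800×0.11320×0.08020 + 0.99357×0.99678×0.99996 = 0.014344 + 0.990331 = 1.004675.
Q̄ = (S₀/π) × [bracket] = (1361/π) × 1.004675 = 435.25 W/m².
— Configuration B (φ=-26.4°):
Solar declination: sin δ = sin ε · sin λ_s = sin 23.44° × sin 144.1° = 0.23325, so δ = +13.489°.
cos H₀ = −tan(-26.4°) tan(+13.489°) = 0.1191, H₀ = 1.4514 rad.
Bracket: H₀ sin φ sin δ + cos φ cos δ sin H₀ = 1.4514×-0.44464×0.23325 + 0.89571×0.97242×0.99289 = -0.150528 + 0.864813 = 0.714285.
Q̄ = (S₀/π) × [bracket] = (1361/π) × 0.714285 = 309.44 W/m².
Ratio Q̄_A / Q̄_B = 435.25 / 309.44 = 1.407.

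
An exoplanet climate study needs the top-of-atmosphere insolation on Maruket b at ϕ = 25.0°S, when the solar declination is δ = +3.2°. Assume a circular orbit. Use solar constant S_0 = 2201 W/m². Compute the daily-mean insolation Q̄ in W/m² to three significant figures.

Q̄ ≈ 608 W/m²

cos h₀ = −tan(-25.0°) tan(+3.200°) = 0.0261, h₀ = 1.5447 rad.
Bracket: h₀ sin ϕ sin δ + cos ϕ cos δ sin h₀ = 1.5447×-0.42262×0.05582 + 0.90631×0.99844×0.99966 = -0.036440 + 0.904588 = 0.868148.
Q̄ = (S_0/π) × [bracket] = (2201/π) × 0.868148 = 608.2 W/m².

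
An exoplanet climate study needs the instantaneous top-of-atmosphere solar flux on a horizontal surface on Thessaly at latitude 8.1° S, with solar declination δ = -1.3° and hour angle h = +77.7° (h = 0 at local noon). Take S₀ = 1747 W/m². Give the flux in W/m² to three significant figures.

374 W/m²

cos θ_z = sin φ sin δ + cos φ cos δ cos h = 0.003197 + 0.210851 = 0.214048.
Flux = S₀ · cos θ_z = 1747 × 0.214048 = 373.9 W/m².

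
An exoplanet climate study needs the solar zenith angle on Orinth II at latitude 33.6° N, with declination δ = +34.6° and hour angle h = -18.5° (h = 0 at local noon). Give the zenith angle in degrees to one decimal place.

cos θ_z = sin ϕ sin δ + cos ϕ cos δ cos h = 0.314240 + 0.650178 = 0.964418.
θ_z = arccos(0.964418) = 15.3°.

θ_z = 15.3°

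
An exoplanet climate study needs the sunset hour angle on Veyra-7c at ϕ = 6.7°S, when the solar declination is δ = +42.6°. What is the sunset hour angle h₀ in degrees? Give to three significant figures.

cos h₀ = −tan ϕ · tan δ = −tan(-6.7°) × tan(+42.600°) = 0.1080, so h₀ = 1.4626 rad = 83.80°.

h₀ = 83.8°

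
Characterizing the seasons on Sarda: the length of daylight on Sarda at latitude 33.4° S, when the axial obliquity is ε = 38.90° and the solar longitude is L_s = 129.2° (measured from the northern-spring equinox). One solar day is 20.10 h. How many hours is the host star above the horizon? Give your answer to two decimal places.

Solar declination: sin δ = sin ε · sin L_s = sin 38.90° × sin 129.2° = 0.48664, so δ = +29.120°.
cos h₀ = −tan ϕ · tan δ = −tan(-33.4°) × tan(+29.120°) = 0.3673, so h₀ = 1.1947 rad = 68.45°.
Daylight = 2h₀/(2π) × 20.10 h = (1.1947/π) × 20.10 = 7.64 h.

7.64 h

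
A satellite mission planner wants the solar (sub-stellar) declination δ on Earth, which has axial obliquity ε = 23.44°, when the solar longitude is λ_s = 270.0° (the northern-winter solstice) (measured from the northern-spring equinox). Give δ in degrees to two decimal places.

sin δ = sin ε · sin λ_s = sin 23.44° × sin 270.0° = -0.397789.
δ = arcsin(-0.397789) = -23.44°.

δ = -23.44°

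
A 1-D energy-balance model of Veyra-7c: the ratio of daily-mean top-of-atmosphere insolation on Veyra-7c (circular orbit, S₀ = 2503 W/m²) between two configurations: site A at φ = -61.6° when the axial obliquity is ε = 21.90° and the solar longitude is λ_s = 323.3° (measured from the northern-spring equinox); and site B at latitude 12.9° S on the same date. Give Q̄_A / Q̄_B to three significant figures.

Q̄_A / Q̄_B ≈ 0.790

— Configuration A (φ=-61.6°):
Solar declination: sin δ = sin ε · sin λ_s = sin 21.90° × sin 323.3° = -0.22291, so δ = -12.880°.
cos H₀ = −tan(-61.6°) tan(-12.880°) = -0.4229, H₀ = 2.0074 rad.
Bracket: H₀ sin φ sin δ + cos φ cos δ sin H₀ = 2.0074×-0.87965×-0.22291 + 0.47562×0.97484×0.90618 = 0.393617 + 0.420153 = 0.813770.
Q̄ = (S₀/π) × [bracket] = (2503/π) × 0.813770 = 648.35 W/m².
— Configuration B (φ=-12.9°):
cos H₀ = −tan(-12.9°) tan(-12.880°) = -0.0524, H₀ = 1.6232 rad.
Bracket: H₀ sin φ sin δ + cos φ cos δ sin H₀ = 1.6232×-0.22325×-0.22291 + 0.97476×0.97484×0.99863 = 0.080778 + 0.948933 = 1.029711.
Q̄ = (S₀/π) × [bracket] = (2503/π) × 1.029711 = 820.40 W/m².
Ratio Q̄_A / Q̄_B = 648.35 / 820.40 = 0.7903.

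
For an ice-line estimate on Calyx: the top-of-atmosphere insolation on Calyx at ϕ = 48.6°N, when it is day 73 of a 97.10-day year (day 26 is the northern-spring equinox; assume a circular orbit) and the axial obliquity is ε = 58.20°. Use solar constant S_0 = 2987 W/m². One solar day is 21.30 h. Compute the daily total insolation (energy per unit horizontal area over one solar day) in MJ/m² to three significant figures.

55.6 MJ/m²

Solar longitude: L_s = 360° × (73 − 26)/97.10 = 174.253°.
sin δ = sin 58.20° × sin 174.253° = 0.08510, so δ = +4.882°.
cos h₀ = −tan(+48.6°) tan(+4.882°) = -0.0969, h₀ = 1.6678 rad.
Bracket: h₀ sin ϕ sin δ + cos ϕ cos δ sin h₀ = 1.6678×0.75011×0.08510 + 0.66131×0.99637×0.99530 = 0.106463 + 0.655813 = 0.762276.
Q̄ = (S_0/π) × [bracket] = (2987/π) × 0.762276 = 724.77 W/m².
Daily total = Q̄ × 21.30 h × 3600 s/h = 724.77 × 21.30 × 3600 / 10⁶ = 55.58 MJ/m².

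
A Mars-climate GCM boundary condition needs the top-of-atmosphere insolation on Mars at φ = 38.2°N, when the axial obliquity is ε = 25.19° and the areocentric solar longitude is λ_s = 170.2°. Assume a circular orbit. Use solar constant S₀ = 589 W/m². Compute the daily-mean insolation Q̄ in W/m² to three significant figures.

sin δ = sin 25.19° × sin 170.2° = 0.07244, so δ = +4.154°.
cos H₀ = −tan(+38.2°) tan(+4.154°) = -0.0572, H₀ = 1.6280 rad.
Bracket: H₀ sin φ sin δ + cos φ cos δ sin H₀ = 1.6280×0.61841×0.07244 + 0.78586×0.99737×0.99837 = 0.072931 + 0.782516 = 0.855447.
Q̄ = (S₀/π) × [bracket] = (589/π) × 0.855447 = 160.4 W/m².

Q̄ ≈ 160 W/m²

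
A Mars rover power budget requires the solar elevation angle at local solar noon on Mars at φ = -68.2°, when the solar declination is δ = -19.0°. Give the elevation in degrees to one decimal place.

At local noon the hour angle is zero, so the zenith angle equals |φ − δ| = |-68.2° − (-19.000°)| = 49.200°.
Elevation = 90° − 49.200° = 40.8°.

40.8°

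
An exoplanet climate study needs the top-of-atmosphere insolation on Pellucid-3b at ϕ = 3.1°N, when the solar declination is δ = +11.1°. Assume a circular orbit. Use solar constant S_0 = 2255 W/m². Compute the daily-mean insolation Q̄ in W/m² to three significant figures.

cos h₀ = −tan(+3.1°) tan(+11.100°) = -0.0106, h₀ = 1.5814 rad.
Bracket: h₀ sin ϕ sin δ + cos ϕ cos δ sin h₀ = 1.5814×0.05408×0.19252 + 0.99854×0.98129×0.99994 = 0.016465 + 0.979799 = 0.996264.
Q̄ = (S_0/π) × [bracket] = (2255/π) × 0.996264 = 715.1 W/m².

Q̄ ≈ 715 W/m²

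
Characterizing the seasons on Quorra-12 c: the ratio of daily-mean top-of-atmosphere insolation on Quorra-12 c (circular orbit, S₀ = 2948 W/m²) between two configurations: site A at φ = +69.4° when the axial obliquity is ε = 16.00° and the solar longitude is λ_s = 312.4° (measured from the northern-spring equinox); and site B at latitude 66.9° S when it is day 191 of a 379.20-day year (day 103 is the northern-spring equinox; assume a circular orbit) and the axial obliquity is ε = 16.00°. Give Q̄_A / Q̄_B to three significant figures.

Q̄_A / Q̄_B ≈ 1.43

— Configuration A (φ=+69.4°):
Solar declination: sin δ = sin ε · sin λ_s = sin 16.00° × sin 312.4° = -0.20355, so δ = -11.744°.
cos H₀ = −tan(+69.4°) tan(-11.744°) = 0.5531, H₀ = 0.9847 rad.
Bracket: H₀ sin φ sin δ + cos φ cos δ sin H₀ = 0.9847×0.93606×-0.20355 + 0.35184×0.97907×0.83311 = -0.187620 + 0.286986 = 0.099366.
Q̄ = (S₀/π) × [bracket] = (2948/π) × 0.099366 = 93.243 W/m².
— Configuration B (φ=-66.9°):
Solar longitude: λ_s = 360° × (191 − 103)/379.20 = 83.544°.
sin δ = sin 16.00° × sin 83.544° = 0.27389, so δ = +15.896°.
cos H₀ = −tan(-66.9°) tan(+15.896°) = 0.6677, H₀ = 0.8397 rad.
Bracket: H₀ sin φ sin δ + cos φ cos δ sin H₀ = 0.8397×-0.91982×0.27389 + 0.39234×0.96176×0.74447 = -0.211545 + 0.280916 = 0.069371.
Q̄ = (S₀/π) × [bracket] = (2948/π) × 0.069371 = 65.096 W/m².
Ratio Q̄_A / Q̄_B = 93.243 / 65.096 = 1.432.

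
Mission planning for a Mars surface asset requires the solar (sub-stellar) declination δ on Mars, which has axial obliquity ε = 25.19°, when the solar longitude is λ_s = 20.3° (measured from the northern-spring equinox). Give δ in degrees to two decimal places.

δ = +8.49°

sin δ = sin ε · sin λ_s = sin 25.19° × sin 20.3° = 0.147663.
δ = arcsin(0.147663) = +8.49°.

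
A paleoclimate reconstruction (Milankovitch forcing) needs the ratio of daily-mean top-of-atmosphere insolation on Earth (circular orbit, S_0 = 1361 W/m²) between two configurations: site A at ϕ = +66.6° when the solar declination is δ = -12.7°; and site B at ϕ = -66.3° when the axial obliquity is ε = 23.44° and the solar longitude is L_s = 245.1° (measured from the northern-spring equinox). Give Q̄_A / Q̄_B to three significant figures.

— Configuration A (ϕ=+66.6°):
cos h₀ = −tan(+66.6°) tan(-12.700°) = 0.5208, h₀ = 1.0230 rad.
Bracket: h₀ sin ϕ sin δ + cos ϕ cos δ sin h₀ = 1.0230×0.91775×-0.21985 + 0.39715×0.97553×0.85369 = -0.206408 + 0.330747 = 0.124339.
Q̄ = (S_0/π) × [bracket] = (1361/π) × 0.124339 = 53.866 W/m².
— Configuration B (ϕ=-66.3°):
Solar declination: sin δ = sin ε · sin L_s = sin 23.44° × sin 245.1° = -0.36081, so δ = -21.150°.
cos h₀ = −tan(-66.3°) tan(-21.150°) = -0.8813, h₀ = 2.6494 rad.
Bracket: h₀ sin ϕ sin δ + cos ϕ cos δ sin h₀ = 2.6494×-0.91566×-0.36081 + 0.40195×0.93264×0.47252 = 0.875307 + 0.177136 = 1.052443.
Q̄ = (S_0/π) × [bracket] = (1361/π) × 1.052443 = 455.94 W/m².
Ratio Q̄_A / Q̄_B = 53.866 / 455.94 = 0.1181.

Q̄_A / Q̄_B ≈ 0.118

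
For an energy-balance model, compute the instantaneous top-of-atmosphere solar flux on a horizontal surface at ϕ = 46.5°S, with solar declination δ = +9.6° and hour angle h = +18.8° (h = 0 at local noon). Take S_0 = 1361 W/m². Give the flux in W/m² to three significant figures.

cos θ_z = sin ϕ sin δ + cos ϕ cos δ cos h = -0.120970 + 0.642505 = 0.521535.
Flux = S_0 · cos θ_z = 1361 × 0.521535 = 709.8 W/m².

710 W/m²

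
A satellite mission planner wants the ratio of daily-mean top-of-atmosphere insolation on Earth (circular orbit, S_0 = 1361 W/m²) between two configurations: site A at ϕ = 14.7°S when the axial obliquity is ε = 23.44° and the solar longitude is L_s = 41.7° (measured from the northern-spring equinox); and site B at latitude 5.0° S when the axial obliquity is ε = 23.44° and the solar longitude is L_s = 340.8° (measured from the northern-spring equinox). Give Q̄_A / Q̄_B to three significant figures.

Q̄_A / Q̄_B ≈ 0.825

— Configuration A (ϕ=-14.7°):
Solar declination: sin δ = sin ε · sin L_s = sin 23.44° × sin 41.7° = 0.26462, so δ = +15.344°.
cos h₀ = −tan(-14.7°) tan(+15.344°) = 0.0720, h₀ = 1.4987 rad.
Bracket: h₀ sin ϕ sin δ + cos ϕ cos δ sin h₀ = 1.4987×-0.25376×0.26462 + 0.96727×0.96435×0.99741 = -0.100638 + 0.930371 = 0.829733.
Q̄ = (S_0/π) × [bracket] = (1361/π) × 0.829733 = 359.46 W/m².
— Configuration B (ϕ=-5.0°):
Solar declination: sin δ = sin ε · sin L_s = sin 23.44° × sin 340.8° = -0.13082, so δ = -7.517°.
cos h₀ = −tan(-5.0°) tan(-7.517°) = -0.0115, h₀ = 1.5823 rad.
Bracket: h₀ sin ϕ sin δ + cos ϕ cos δ sin h₀ = 1.5823×-0.08716×-0.13082 + 0.99619×0.99141×0.99993 = 0.018042 + 0.987564 = 1.005606.
Q̄ = (S_0/π) × [bracket] = (1361/π) × 1.005606 = 435.65 W/m².
Ratio Q̄_A / Q̄_B = 359.46 / 435.65 = 0.8251.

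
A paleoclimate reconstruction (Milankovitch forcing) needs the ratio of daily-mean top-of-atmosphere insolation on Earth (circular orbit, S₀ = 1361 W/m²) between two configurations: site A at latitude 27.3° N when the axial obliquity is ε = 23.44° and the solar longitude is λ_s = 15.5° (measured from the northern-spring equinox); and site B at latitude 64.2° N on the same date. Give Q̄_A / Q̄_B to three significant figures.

Q̄_A / Q̄_B ≈ 1.62

— Configuration A (φ=+27.3°):
Solar declination: sin δ = sin ε · sin λ_s = sin 23.44° × sin 15.5° = 0.10630, so δ = +6.102°.
cos H₀ = −tan(+27.3°) tan(+6.102°) = -0.0552, H₀ = 1.6260 rad.
Bracket: H₀ sin φ sin δ + cos φ cos δ sin H₀ = 1.6260×0.45865×0.10630 + 0.88862×0.99433×0.99848 = 0.079275 + 0.882238 = 0.961513.
Q̄ = (S₀/π) × [bracket] = (1361/π) × 0.961513 = 416.55 W/m².
— Configuration B (φ=+64.2°):
cos H₀ = −tan(+64.2°) tan(+6.102°) = -0.2212, H₀ = 1.7938 rad.
Bracket: H₀ sin φ sin δ + cos φ cos δ sin H₀ = 1.7938×0.90032×0.10630 + 0.43523×0.99433×0.97524 = 0.171674 + 0.422047 = 0.593721.
Q̄ = (S₀/π) × [bracket] = (1361/π) × 0.593721 = 257.21 W/m².
Ratio Q̄_A / Q̄_B = 416.55 / 257.21 = 1.619.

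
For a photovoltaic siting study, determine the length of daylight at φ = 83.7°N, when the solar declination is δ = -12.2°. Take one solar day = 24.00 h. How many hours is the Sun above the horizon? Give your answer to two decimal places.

0.00 h

cos H₀ = −tan φ · tan δ = 1.9584 ≥ 1, so the Sun never rises (polar night) and H₀ = 0.
Daylight = 2H₀/(2π) × 24.00 h = (0.0000/π) × 24.00 = 0.00 h.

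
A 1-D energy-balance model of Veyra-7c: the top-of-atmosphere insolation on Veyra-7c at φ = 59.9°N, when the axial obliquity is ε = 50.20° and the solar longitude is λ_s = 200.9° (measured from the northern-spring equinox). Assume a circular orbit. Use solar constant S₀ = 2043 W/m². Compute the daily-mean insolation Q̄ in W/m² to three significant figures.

Q̄ ≈ 110 W/m²

Solar declination: sin δ = sin ε · sin λ_s = sin 50.20° × sin 200.9° = -0.27408, so δ = -15.907°.
cos H₀ = −tan(+59.9°) tan(-15.907°) = 0.4916, H₀ = 1.0568 rad.
Bracket: H₀ sin φ sin δ + cos φ cos δ sin H₀ = 1.0568×0.86515×-0.27408 + 0.50151×0.96171×0.87080 = -0.250589 + 0.419993 = 0.169404.
Q̄ = (S₀/π) × [bracket] = (2043/π) × 0.169404 = 110.2 W/m².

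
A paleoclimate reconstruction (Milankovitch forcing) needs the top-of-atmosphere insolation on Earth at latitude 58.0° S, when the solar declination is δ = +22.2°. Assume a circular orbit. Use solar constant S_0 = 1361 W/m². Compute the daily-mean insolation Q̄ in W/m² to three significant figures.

cos h₀ = −tan(-58.0°) tan(+22.200°) = 0.6531, h₀ = 0.8591 rad.
Bracket: h₀ sin ϕ sin δ + cos ϕ cos δ sin h₀ = 0.8591×-0.84805×0.37784 + 0.52992×0.92587×0.75729 = -0.275279 + 0.371555 = 0.096276.
Q̄ = (S_0/π) × [bracket] = (1361/π) × 0.096276 = 41.71 W/m².

Q̄ ≈ 41.7 W/m²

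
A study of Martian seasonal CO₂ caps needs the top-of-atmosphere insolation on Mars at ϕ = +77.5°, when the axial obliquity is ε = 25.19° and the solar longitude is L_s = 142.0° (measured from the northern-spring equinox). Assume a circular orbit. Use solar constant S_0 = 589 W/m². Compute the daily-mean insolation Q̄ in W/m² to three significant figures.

Solar declination: sin δ = sin ε · sin L_s = sin 25.19° × sin 142.0° = 0.26204, so δ = +15.191°.
cos h₀ = −tan(+77.5°) tan(+15.191°) = -1.2248 ≤ −1 ⇒ polar day, h₀ = π.
Bracket: h₀ sin ϕ sin δ + cos ϕ cos δ sin h₀ = 3.1416×0.97630×0.26204 + 0.21644×0.96506×0.00000 = 0.803714 + 0.000000 = 0.803714.
Q̄ = (S_0/π) × [bracket] = (589/π) × 0.803714 = 150.7 W/m².

Q̄ ≈ 151 W/m²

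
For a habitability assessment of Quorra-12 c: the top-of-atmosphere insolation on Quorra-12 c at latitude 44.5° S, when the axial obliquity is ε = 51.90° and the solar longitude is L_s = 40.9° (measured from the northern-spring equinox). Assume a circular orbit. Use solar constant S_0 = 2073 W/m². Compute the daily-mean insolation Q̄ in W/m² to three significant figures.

Solar declination: sin δ = sin ε · sin L_s = sin 51.90° × sin 40.9° = 0.51524, so δ = +31.013°.
cos h₀ = −tan(-44.5°) tan(+31.013°) = 0.5908, h₀ = 0.9388 rad.
Bracket: h₀ sin ϕ sin δ + cos ϕ cos δ sin h₀ = 0.9388×-0.70091×0.51524 + 0.71325×0.85705×0.80683 = -0.339035 + 0.493208 = 0.154173.
Q̄ = (S_0/π) × [bracket] = (2073/π) × 0.154173 = 101.7 W/m².

Q̄ ≈ 102 W/m²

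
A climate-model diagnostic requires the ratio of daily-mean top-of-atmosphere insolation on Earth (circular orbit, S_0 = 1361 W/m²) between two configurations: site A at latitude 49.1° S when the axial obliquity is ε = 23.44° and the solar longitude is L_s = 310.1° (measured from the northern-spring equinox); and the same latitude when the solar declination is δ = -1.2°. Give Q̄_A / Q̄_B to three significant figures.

Q̄_A / Q̄_B ≈ 1.51

— Configuration A (ϕ=-49.1°):
Solar declination: sin δ = sin ε · sin L_s = sin 23.44° × sin 310.1° = -0.30428, so δ = -17.715°.
cos h₀ = −tan(-49.1°) tan(-17.715°) = -0.3688, h₀ = 1.9485 rad.
Bracket: h₀ sin ϕ sin δ + cos ϕ cos δ sin h₀ = 1.9485×-0.75585×-0.30428 + 0.65474×0.95258×0.92953 = 0.448136 + 0.579741 = 1.027877.
Q̄ = (S_0/π) × [bracket] = (1361/π) × 1.027877 = 445.30 W/m².
— Configuration B (ϕ=-49.1°):
cos h₀ = −tan(-49.1°) tan(-1.200°) = -0.0242, h₀ = 1.5950 rad.
Bracket: h₀ sin ϕ sin δ + cos ϕ cos δ sin h₀ = 1.5950×-0.75585×-0.02094 + 0.65474×0.99978×0.99971 = 0.025245 + 0.654406 = 0.679651.
Q̄ = (S_0/π) × [bracket] = (1361/π) × 0.679651 = 294.44 W/m².
Ratio Q̄_A / Q̄_B = 445.30 / 294.44 = 1.512.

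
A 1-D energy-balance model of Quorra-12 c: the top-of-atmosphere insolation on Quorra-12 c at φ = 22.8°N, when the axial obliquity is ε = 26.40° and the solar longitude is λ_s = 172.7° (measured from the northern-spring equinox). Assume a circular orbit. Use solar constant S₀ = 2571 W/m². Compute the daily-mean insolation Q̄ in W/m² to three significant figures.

Q̄ ≈ 782 W/m²

Solar declination: sin δ = sin ε · sin λ_s = sin 26.40° × sin 172.7° = 0.05650, so δ = +3.239°.
cos H₀ = −tan(+22.8°) tan(+3.239°) = -0.0238, H₀ = 1.5946 rad.
Bracket: H₀ sin φ sin δ + cos φ cos δ sin H₀ = 1.5946×0.38752×0.05650 + 0.92186×0.99840×0.99972 = 0.034914 + 0.920127 = 0.955041.
Q̄ = (S₀/π) × [bracket] = (2571/π) × 0.955041 = 781.6 W/m².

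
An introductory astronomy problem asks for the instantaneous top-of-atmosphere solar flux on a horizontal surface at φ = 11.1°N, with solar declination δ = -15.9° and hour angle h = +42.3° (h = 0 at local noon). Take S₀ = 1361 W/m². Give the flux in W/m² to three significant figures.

cos θ_z = sin φ sin δ + cos φ cos δ cos h = -0.052743 + 0.698027 = 0.645284.
Flux = S₀ · cos θ_z = 1361 × 0.645284 = 878.2 W/m².

878 W/m²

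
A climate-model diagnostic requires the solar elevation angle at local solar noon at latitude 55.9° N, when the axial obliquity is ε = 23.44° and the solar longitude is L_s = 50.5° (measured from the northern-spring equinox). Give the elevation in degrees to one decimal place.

52.0°

Solar declination: sin δ = sin ε · sin L_s = sin 23.44° × sin 50.5° = 0.30694, so δ = +17.875°.
At local noon the hour angle is zero, so the zenith angle equals |ϕ − δ| = |+55.9° − (+17.875°)| = 38.025°.
Elevation = 90° − 38.025° = 52.0°.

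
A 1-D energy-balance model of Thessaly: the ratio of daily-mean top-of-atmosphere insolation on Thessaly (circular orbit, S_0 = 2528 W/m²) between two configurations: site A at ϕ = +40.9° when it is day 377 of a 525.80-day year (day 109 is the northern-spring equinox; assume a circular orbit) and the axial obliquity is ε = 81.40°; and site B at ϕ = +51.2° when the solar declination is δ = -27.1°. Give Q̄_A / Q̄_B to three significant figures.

Q̄_A / Q̄_B ≈ 5.90

— Configuration A (ϕ=+40.9°):
Solar longitude: L_s = 360° × (377 − 109)/525.80 = 183.492°.
sin δ = sin 81.40° × sin 183.492° = -0.06022, so δ = -3.453°.
cos h₀ = −tan(+40.9°) tan(-3.453°) = 0.0523, h₀ = 1.5185 rad.
Bracket: h₀ sin ϕ sin δ + cos ϕ cos δ sin h₀ = 1.5185×0.65474×-0.06022 + 0.75585×0.99819×0.99863 = -0.059872 + 0.753448 = 0.693576.
Q̄ = (S_0/π) × [bracket] = (2528/π) × 0.693576 = 558.11 W/m².
— Configuration B (ϕ=+51.2°):
cos h₀ = −tan(+51.2°) tan(-27.100°) = 0.6365, h₀ = 0.8809 rad.
Bracket: h₀ sin ϕ sin δ + cos ϕ cos δ sin h₀ = 0.8809×0.77934×-0.45554 + 0.62660×0.89021×0.77131 = -0.312738 + 0.430241 = 0.117503.
Q̄ = (S_0/π) × [bracket] = (2528/π) × 0.117503 = 94.553 W/m².
Ratio Q̄_A / Q̄_B = 558.11 / 94.553 = 5.903.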